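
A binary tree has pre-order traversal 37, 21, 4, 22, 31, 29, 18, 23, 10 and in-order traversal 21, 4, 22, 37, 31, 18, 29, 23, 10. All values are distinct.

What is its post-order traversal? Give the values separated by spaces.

The first element of pre-order is the root; it splits in-order into left and right subtrees.
Root 37: left subtree has 3 nodes {21, 4, 22}, right has 5 {31, 18, 29, 23, 10}.
  Root 21: left subtree has 0 nodes { }, right has 2 {4, 22}.
    Root 4: left subtree has 0 nodes { }, right has 1 {22}.
  Root 31: left subtree has 0 nodes { }, right has 4 {18, 29, 23, 10}.
    Root 29: left subtree has 1 node {18}, right has 2 {23, 10}.
      Root 23: left subtree has 0 nodes { }, right has 1 {10}.

22 4 21 18 10 23 29 31 37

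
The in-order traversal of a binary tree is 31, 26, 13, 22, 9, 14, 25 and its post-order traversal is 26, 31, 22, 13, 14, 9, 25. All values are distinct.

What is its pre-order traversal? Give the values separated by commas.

The last element of post-order is the root; it splits in-order into left and right subtrees.
Root 25: left subtree has 6 nodes {31, 26, 13, 22, 9, 14}, right has 0 { }.
  Root 9: left subtree has 4 nodes {31, 26, 13, 22}, right has 1 {14}.
    Root 13: left subtree has 2 nodes {31, 26}, right has 1 {22}.
      Root 31: left subtree has 0 nodes { }, right has 1 {26}.

25, 9, 13, 31, 26, 22, 14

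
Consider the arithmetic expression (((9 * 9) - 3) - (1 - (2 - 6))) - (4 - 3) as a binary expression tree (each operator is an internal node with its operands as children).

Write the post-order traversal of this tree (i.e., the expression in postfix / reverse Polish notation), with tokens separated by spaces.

Post-order on an expression tree gives postfix notation: for each operator, emit left operand, right operand, then the operator.

9 9 * 3 - 1 2 6 - - - 4 3 - -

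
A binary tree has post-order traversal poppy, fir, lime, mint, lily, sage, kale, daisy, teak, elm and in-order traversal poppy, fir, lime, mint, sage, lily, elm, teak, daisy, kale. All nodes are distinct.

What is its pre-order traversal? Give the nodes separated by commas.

The last element of post-order is the root; it splits in-order into left and right subtrees.
Root elm: left subtree has 6 nodes {poppy, fir, lime, mint, sage, lily}, right has 3 {teak, daisy, kale}.
  Root sage: left subtree has 4 nodes {poppy, fir, lime, mint}, right has 1 {lily}.
    Root mint: left subtree has 3 nodes {poppy, fir, lime}, right has 0 { }.
      Root lime: left subtree has 2 nodes {poppy, fir}, right has 0 { }.
        Root fir: left subtree has 1 node {poppy}, right has 0 { }.
  Root teak: left subtree has 0 nodes { }, right has 2 {daisy, kale}.
    Root daisy: left subtree has 0 nodes { }, right has 1 {kale}.

elm, sage, mint, lime, fir, poppy, lily, teak, daisy, kale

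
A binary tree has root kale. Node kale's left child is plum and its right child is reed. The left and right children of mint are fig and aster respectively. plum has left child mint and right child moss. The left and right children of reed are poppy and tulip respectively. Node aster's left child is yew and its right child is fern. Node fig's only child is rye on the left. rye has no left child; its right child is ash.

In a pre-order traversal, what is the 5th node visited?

Pre-order visits the node, then its left subtree, then its right subtree.
Visit kale.
At kale: go left to plum.
  Visit plum.
  At plum: go left to mint.
    Visit mint.
    At mint: go left to fig.
      Visit fig.
      At fig: go left to rye.
        Visit rye.
        At rye: no left child.
        At rye: go right to ash.
          ash is a leaf — visit ash.
      At fig: no right child.
    At mint: go right to aster.
      Visit aster.
      At aster: go left to yew.
        yew is a leaf — visit yew.
      At aster: go right to fern.
        fern is a leaf — visit fern.
  At plum: go right to moss.
    moss is a leaf — visit moss.
At kale: go right to reed.
  Visit reed.
  At reed: go left to poppy.
    poppy is a leaf — visit poppy.
  At reed: go right to tulip.
    tulip is a leaf — visit tulip.
Full pre-order sequence: kale, plum, mint, fig, rye, ash, aster, yew, fern, moss, reed, poppy, tulip.

rye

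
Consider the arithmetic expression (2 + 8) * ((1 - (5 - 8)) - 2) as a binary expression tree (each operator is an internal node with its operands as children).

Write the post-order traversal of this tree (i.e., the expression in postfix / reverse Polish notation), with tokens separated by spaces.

Post-order on an expression tree gives postfix notation: for each operator, emit left operand, right operand, then the operator.

2 8 + 1 5 8 - - 2 - *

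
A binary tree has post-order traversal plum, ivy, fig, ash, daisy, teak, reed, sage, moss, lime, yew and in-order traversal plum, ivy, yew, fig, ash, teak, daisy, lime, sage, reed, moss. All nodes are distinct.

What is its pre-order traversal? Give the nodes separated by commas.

The last element of post-order is the root; it splits in-order into left and right subtrees.
Root yew: left subtree has 2 nodes {plum, ivy}, right has 8 {fig, ash, teak, daisy, lime, sage, reed, moss}.
  Root ivy: left subtree has 1 node {plum}, right has 0 { }.
  Root lime: left subtree has 4 nodes {fig, ash, teak, daisy}, right has 3 {sage, reed, moss}.
    Root teak: left subtree has 2 nodes {fig, ash}, right has 1 {daisy}.
      Root ash: left subtree has 1 node {fig}, right has 0 { }.
    Root moss: left subtree has 2 nodes {sage, reed}, right has 0 { }.
      Root sage: left subtree has 0 nodes { }, right has 1 {reed}.

yew, ivy, plum, lime, teak, ash, fig, daisy, moss, sage, reed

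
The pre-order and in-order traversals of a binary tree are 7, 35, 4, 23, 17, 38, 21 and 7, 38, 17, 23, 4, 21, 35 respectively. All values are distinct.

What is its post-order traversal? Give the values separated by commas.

The first element of pre-order is the root; it splits in-order into left and right subtrees.
Root 7: left subtree has 0 nodes { }, right has 6 {38, 17, 23, 4, 21, 35}.
  Root 35: left subtree has 5 nodes {38, 17, 23, 4, 21}, right has 0 { }.
    Root 4: left subtree has 3 nodes {38, 17, 23}, right has 1 {21}.
      Root 23: left subtree has 2 nodes {38, 17}, right has 0 { }.
        Root 17: left subtree has 1 node {38}, right has 0 { }.

38, 17, 23, 21, 4, 35, 7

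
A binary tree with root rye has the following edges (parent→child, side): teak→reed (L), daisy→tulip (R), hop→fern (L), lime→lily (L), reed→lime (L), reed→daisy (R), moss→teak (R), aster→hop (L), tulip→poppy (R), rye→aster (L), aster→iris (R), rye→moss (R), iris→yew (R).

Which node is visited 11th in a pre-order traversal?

Pre-order visits the node, then its left subtree, then its right subtree.
Visit rye.
At rye: go left to aster.
  Visit aster.
  At aster: go left to hop.
    Visit hop.
    At hop: go left to fern.
      fern is a leaf — visit fern.
    At hop: no right child.
  At aster: go right to iris.
    Visit iris.
    At iris: no left child.
    At iris: go right to yew.
      yew is a leaf — visit yew.
At rye: go right to moss.
  Visit moss.
  At moss: no left child.
  At moss: go right to teak.
    Visit teak.
    At teak: go left to reed.
      Visit reed.
      At reed: go left to lime.
        Visit lime.
        At lime: go left to lily.
          lily is a leaf — visit lily.
        At lime: no right child.
      At reed: go right to daisy.
        Visit daisy.
        At daisy: no left child.
        At daisy: go right to tulip.
          Visit tulip.
          At tulip: no left child.
          At tulip: go right to poppy.
            poppy is a leaf — visit poppy.
    At teak: no right child.
Full pre-order sequence: rye, aster, hop, fern, iris, yew, moss, teak, reed, lime, lily, daisy, tulip, poppy.

lily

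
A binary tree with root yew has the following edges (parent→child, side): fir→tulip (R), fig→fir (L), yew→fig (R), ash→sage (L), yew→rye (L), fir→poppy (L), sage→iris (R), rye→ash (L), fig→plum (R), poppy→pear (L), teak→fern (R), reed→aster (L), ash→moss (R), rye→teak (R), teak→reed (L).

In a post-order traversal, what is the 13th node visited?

fir

Post-order visits the left subtree, then the right subtree, then the node.
At yew: go left to rye.
  At rye: go left to ash.
    At ash: go left to sage.
      At sage: no left child.
      At sage: go right to iris.
        iris is a leaf — visit iris.
      Visit sage.
    At ash: go right to moss.
      moss is a leaf — visit moss.
    Visit ash.
  At rye: go right to teak.
    At teak: go left to reed.
      At reed: go left to aster.
        aster is a leaf — visit aster.
      At reed: no right child.
      Visit reed.
    At teak: go right to fern.
      fern is a leaf — visit fern.
    Visit teak.
  Visit rye.
At yew: go right to fig.
  At fig: go left to fir.
    At fir: go left to poppy.
      At poppy: go left to pear.
        pear is a leaf — visit pear.
      At poppy: no right child.
      Visit poppy.
    At fir: go right to tulip.
      tulip is a leaf — visit tulip.
    Visit fir.
  At fig: go right to plum.
    plum is a leaf — visit plum.
  Visit fig.
Visit yew.
Full post-order sequence: iris, sage, moss, ash, aster, reed, fern, teak, rye, pear, poppy, tulip, fir, plum, fig, yew.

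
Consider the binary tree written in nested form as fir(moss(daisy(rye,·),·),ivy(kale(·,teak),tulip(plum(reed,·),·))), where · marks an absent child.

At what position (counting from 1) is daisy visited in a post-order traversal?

2

Post-order visits the left subtree, then the right subtree, then the node.
At fir: go left to moss.
  At moss: go left to daisy.
    At daisy: go left to rye.
      rye is a leaf — visit rye.
    At daisy: no right child.
    Visit daisy.
  At moss: no right child.
  Visit moss.
At fir: go right to ivy.
  At ivy: go left to kale.
    At kale: no left child.
    At kale: go right to teak.
      teak is a leaf — visit teak.
    Visit kale.
  At ivy: go right to tulip.
    At tulip: go left to plum.
      At plum: go left to reed.
        reed is a leaf — visit reed.
      At plum: no right child.
      Visit plum.
    At tulip: no right child.
    Visit tulip.
  Visit ivy.
Visit fir.
Full post-order sequence: rye, daisy, moss, teak, kale, reed, plum, tulip, ivy, fir.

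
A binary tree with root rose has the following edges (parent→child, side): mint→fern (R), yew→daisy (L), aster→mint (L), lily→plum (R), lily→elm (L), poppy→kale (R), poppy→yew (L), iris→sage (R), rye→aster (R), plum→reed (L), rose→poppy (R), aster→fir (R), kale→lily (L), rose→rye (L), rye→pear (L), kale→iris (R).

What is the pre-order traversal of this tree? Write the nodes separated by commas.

rose, rye, pear, aster, mint, fern, fir, poppy, yew, daisy, kale, lily, elm, plum, reed, iris, sage

Pre-order visits the node, then its left subtree, then its right subtree.
Visit rose.
At rose: go left to rye.
  Visit rye.
  At rye: go left to pear.
    pear is a leaf — visit pear.
  At rye: go right to aster.
    Visit aster.
    At aster: go left to mint.
      Visit mint.
      At mint: no left child.
      At mint: go right to fern.
        fern is a leaf — visit fern.
    At aster: go right to fir.
      fir is a leaf — visit fir.
At rose: go right to poppy.
  Visit poppy.
  At poppy: go left to yew.
    Visit yew.
    At yew: go left to daisy.
      daisy is a leaf — visit daisy.
    At yew: no right child.
  At poppy: go right to kale.
    Visit kale.
    At kale: go left to lily.
      Visit lily.
      At lily: go left to elm.
        elm is a leaf — visit elm.
      At lily: go right to plum.
        Visit plum.
        At plum: go left to reed.
          reed is a leaf — visit reed.
        At plum: no right child.
    At kale: go right to iris.
      Visit iris.
      At iris: no left child.
      At iris: go right to sage.
        sage is a leaf — visit sage.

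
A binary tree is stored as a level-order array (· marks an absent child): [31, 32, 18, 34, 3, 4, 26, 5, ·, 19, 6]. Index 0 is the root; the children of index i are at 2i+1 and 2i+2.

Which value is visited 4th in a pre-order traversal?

Pre-order visits the node, then its left subtree, then its right subtree.
Visit 31.
At 31: go left to 32.
  Visit 32.
  At 32: go left to 34.
    Visit 34.
    At 34: go left to 5.
      5 is a leaf — visit 5.
    At 34: no right child.
  At 32: go right to 3.
    Visit 3.
    At 3: go left to 19.
      19 is a leaf — visit 19.
    At 3: go right to 6.
      6 is a leaf — visit 6.
At 31: go right to 18.
  Visit 18.
  At 18: go left to 4.
    4 is a leaf — visit 4.
  At 18: go right to 26.
    26 is a leaf — visit 26.
Full pre-order sequence: 31, 32, 34, 5, 3, 19, 6, 18, 4, 26.

5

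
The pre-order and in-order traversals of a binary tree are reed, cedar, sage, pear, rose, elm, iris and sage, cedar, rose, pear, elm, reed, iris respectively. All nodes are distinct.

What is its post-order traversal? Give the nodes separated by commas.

The first element of pre-order is the root; it splits in-order into left and right subtrees.
Root reed: left subtree has 5 nodes {sage, cedar, rose, pear, elm}, right has 1 {iris}.
  Root cedar: left subtree has 1 node {sage}, right has 3 {rose, pear, elm}.
    Root pear: left subtree has 1 node {rose}, right has 1 {elm}.

sage, rose, elm, pear, cedar, iris, reed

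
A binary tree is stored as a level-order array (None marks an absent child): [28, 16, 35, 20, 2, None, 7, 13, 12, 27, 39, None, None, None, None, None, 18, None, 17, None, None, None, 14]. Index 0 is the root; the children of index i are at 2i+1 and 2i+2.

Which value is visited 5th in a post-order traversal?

20

Post-order visits the left subtree, then the right subtree, then the node.
At 28: go left to 16.
  At 16: go left to 20.
    At 20: go left to 13.
      At 13: no left child.
      At 13: go right to 18.
        18 is a leaf — visit 18.
      Visit 13.
    At 20: go right to 12.
      At 12: no left child.
      At 12: go right to 17.
        17 is a leaf — visit 17.
      Visit 12.
    Visit 20.
  At 16: go right to 2.
    At 2: go left to 27.
      27 is a leaf — visit 27.
    At 2: go right to 39.
      At 39: no left child.
      At 39: go right to 14.
        14 is a leaf — visit 14.
      Visit 39.
    Visit 2.
  Visit 16.
At 28: go right to 35.
  At 35: no left child.
  At 35: go right to 7.
    7 is a leaf — visit 7.
  Visit 35.
Visit 28.
Full post-order sequence: 18, 13, 17, 12, 20, 27, 14, 39, 2, 16, 7, 35, 28.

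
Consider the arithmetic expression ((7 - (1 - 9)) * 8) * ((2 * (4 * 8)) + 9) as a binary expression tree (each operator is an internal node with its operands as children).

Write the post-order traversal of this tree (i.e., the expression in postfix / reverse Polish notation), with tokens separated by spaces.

Post-order on an expression tree gives postfix notation: for each operator, emit left operand, right operand, then the operator.

7 1 9 - - 8 * 2 4 8 * * 9 + *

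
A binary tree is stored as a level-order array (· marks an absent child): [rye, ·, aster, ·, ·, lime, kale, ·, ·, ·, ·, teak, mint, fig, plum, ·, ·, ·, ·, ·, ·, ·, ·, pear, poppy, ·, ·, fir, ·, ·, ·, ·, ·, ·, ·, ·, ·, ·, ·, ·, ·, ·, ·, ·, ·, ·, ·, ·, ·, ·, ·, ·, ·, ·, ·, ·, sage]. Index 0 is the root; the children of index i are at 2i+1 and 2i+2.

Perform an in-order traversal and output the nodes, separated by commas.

In-order visits the left subtree, then the node, then the right subtree.
At rye: no left child.
Visit rye.
At rye: go right to aster.
  At aster: go left to lime.
    At lime: go left to teak.
      At teak: go left to pear.
        pear is a leaf — visit pear.
      Visit teak.
      At teak: go right to poppy.
        poppy is a leaf — visit poppy.
    Visit lime.
    At lime: go right to mint.
      mint is a leaf — visit mint.
  Visit aster.
  At aster: go right to kale.
    At kale: go left to fig.
      At fig: go left to fir.
        At fir: no left child.
        Visit fir.
        At fir: go right to sage.
          sage is a leaf — visit sage.
      Visit fig.
      At fig: no right child.
    Visit kale.
    At kale: go right to plum.
      plum is a leaf — visit plum.

rye, pear, teak, poppy, lime, mint, aster, fir, sage, fig, kale, plum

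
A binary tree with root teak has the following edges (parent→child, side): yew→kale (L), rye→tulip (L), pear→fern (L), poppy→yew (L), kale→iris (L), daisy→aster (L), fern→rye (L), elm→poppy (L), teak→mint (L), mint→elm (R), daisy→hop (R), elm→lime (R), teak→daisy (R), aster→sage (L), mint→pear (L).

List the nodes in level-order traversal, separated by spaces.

Level-order visits nodes level by level from the root, left to right within each level.
Level 0: teak
Level 1: mint, daisy
Level 2: pear, elm, aster, hop
Level 3: fern, poppy, lime, sage
Level 4: rye, yew
Level 5: tulip, kale
Level 6: iris

teak mint daisy pear elm aster hop fern poppy lime sage rye yew tulip kale iris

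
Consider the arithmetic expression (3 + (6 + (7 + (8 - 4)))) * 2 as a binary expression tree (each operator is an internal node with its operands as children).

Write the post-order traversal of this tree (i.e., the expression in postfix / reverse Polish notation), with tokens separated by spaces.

3 6 7 8 4 - + + + 2 *

Post-order on an expression tree gives postfix notation: for each operator, emit left operand, right operand, then the operator.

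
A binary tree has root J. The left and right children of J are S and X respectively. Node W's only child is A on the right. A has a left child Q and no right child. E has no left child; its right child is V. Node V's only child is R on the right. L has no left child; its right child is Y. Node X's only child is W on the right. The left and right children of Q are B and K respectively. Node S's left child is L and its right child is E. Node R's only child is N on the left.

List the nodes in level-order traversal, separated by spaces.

J S X L E W Y V A R Q N B K

Level-order visits nodes level by level from the root, left to right within each level.
Level 0: J
Level 1: S, X
Level 2: L, E, W
Level 3: Y, V, A
Level 4: R, Q
Level 5: N, B, K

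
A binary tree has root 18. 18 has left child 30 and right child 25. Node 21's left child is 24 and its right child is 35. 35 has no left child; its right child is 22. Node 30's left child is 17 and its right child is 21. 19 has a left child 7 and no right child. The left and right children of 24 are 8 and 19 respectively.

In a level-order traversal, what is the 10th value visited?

Level-order visits nodes level by level from the root, left to right within each level.
Level 0: 18
Level 1: 30, 25
Level 2: 17, 21
Level 3: 24, 35
Level 4: 8, 19, 22
Level 5: 7
Full level-order sequence: 18, 30, 25, 17, 21, 24, 35, 8, 19, 22, 7.

22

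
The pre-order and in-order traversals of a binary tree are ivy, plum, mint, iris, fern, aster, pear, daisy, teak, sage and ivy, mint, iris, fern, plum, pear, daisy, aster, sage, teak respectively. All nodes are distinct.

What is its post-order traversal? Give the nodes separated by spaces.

The first element of pre-order is the root; it splits in-order into left and right subtrees.
Root ivy: left subtree has 0 nodes { }, right has 9 {mint, iris, fern, plum, pear, daisy, aster, sage, teak}.
  Root plum: left subtree has 3 nodes {mint, iris, fern}, right has 5 {pear, daisy, aster, sage, teak}.
    Root mint: left subtree has 0 nodes { }, right has 2 {iris, fern}.
      Root iris: left subtree has 0 nodes { }, right has 1 {fern}.
    Root aster: left subtree has 2 nodes {pear, daisy}, right has 2 {sage, teak}.
      Root pear: left subtree has 0 nodes { }, right has 1 {daisy}.
      Root teak: left subtree has 1 node {sage}, right has 0 { }.

fern iris mint daisy pear sage teak aster plum ivy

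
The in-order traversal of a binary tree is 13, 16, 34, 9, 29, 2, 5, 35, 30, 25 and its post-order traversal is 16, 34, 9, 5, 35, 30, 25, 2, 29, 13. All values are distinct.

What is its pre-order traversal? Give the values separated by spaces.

The last element of post-order is the root; it splits in-order into left and right subtrees.
Root 13: left subtree has 0 nodes { }, right has 9 {16, 34, 9, 29, 2, 5, 35, 30, 25}.
  Root 29: left subtree has 3 nodes {16, 34, 9}, right has 5 {2, 5, 35, 30, 25}.
    Root 9: left subtree has 2 nodes {16, 34}, right has 0 { }.
      Root 34: left subtree has 1 node {16}, right has 0 { }.
    Root 2: left subtree has 0 nodes { }, right has 4 {5, 35, 30, 25}.
      Root 25: left subtree has 3 nodes {5, 35, 30}, right has 0 { }.
        Root 30: left subtree has 2 nodes {5, 35}, right has 0 { }.
          Root 35: left subtree has 1 node {5}, right has 0 { }.

13 29 9 34 16 2 25 30 35 5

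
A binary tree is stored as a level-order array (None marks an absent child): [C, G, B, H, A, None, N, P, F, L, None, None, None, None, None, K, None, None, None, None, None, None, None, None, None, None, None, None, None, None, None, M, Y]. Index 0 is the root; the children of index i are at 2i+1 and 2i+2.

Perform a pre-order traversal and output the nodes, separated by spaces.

C G H P K M Y F A L B N

Pre-order visits the node, then its left subtree, then its right subtree.
Visit C.
At C: go left to G.
  Visit G.
  At G: go left to H.
    Visit H.
    At H: go left to P.
      Visit P.
      At P: go left to K.
        Visit K.
        At K: go left to M.
          M is a leaf — visit M.
        At K: go right to Y.
          Y is a leaf — visit Y.
      At P: no right child.
    At H: go right to F.
      F is a leaf — visit F.
  At G: go right to A.
    Visit A.
    At A: go left to L.
      L is a leaf — visit L.
    At A: no right child.
At C: go right to B.
  Visit B.
  At B: no left child.
  At B: go right to N.
    N is a leaf — visit N.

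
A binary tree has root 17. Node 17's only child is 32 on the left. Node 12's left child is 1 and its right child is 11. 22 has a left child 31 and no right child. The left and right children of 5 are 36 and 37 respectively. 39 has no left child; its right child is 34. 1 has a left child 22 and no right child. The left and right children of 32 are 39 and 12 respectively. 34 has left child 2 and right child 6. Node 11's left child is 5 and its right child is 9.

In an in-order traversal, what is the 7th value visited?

In-order visits the left subtree, then the node, then the right subtree.
At 17: go left to 32.
  At 32: go left to 39.
    At 39: no left child.
    Visit 39.
    At 39: go right to 34.
      At 34: go left to 2.
        2 is a leaf — visit 2.
      Visit 34.
      At 34: go right to 6.
        6 is a leaf — visit 6.
  Visit 32.
  At 32: go right to 12.
    At 12: go left to 1.
      At 1: go left to 22.
        At 22: go left to 31.
          31 is a leaf — visit 31.
        Visit 22.
        At 22: no right child.
      Visit 1.
      At 1: no right child.
    Visit 12.
    At 12: go right to 11.
      At 11: go left to 5.
        At 5: go left to 36.
          36 is a leaf — visit 36.
        Visit 5.
        At 5: go right to 37.
          37 is a leaf — visit 37.
      Visit 11.
      At 11: go right to 9.
        9 is a leaf — visit 9.
Visit 17.
At 17: no right child.
Full in-order sequence: 39, 2, 34, 6, 32, 31, 22, 1, 12, 36, 5, 37, 11, 9, 17.

22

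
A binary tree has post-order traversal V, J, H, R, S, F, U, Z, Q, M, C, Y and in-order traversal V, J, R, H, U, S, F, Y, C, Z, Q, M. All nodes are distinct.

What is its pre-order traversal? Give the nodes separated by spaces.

The last element of post-order is the root; it splits in-order into left and right subtrees.
Root Y: left subtree has 7 nodes {V, J, R, H, U, S, F}, right has 4 {C, Z, Q, M}.
  Root U: left subtree has 4 nodes {V, J, R, H}, right has 2 {S, F}.
    Root R: left subtree has 2 nodes {V, J}, right has 1 {H}.
      Root J: left subtree has 1 node {V}, right has 0 { }.
    Root F: left subtree has 1 node {S}, right has 0 { }.
  Root C: left subtree has 0 nodes { }, right has 3 {Z, Q, M}.
    Root M: left subtree has 2 nodes {Z, Q}, right has 0 { }.
      Root Q: left subtree has 1 node {Z}, right has 0 { }.

Y U R J V H F S C M Q Z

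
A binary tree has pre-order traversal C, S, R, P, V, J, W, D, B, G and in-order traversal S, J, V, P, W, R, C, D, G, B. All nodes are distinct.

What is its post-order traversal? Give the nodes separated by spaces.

J V W P R S G B D C

The first element of pre-order is the root; it splits in-order into left and right subtrees.
Root C: left subtree has 6 nodes {S, J, V, P, W, R}, right has 3 {D, G, B}.
  Root S: left subtree has 0 nodes { }, right has 5 {J, V, P, W, R}.
    Root R: left subtree has 4 nodes {J, V, P, W}, right has 0 { }.
      Root P: left subtree has 2 nodes {J, V}, right has 1 {W}.
        Root V: left subtree has 1 node {J}, right has 0 { }.
  Root D: left subtree has 0 nodes { }, right has 2 {G, B}.
    Root B: left subtree has 1 node {G}, right has 0 { }.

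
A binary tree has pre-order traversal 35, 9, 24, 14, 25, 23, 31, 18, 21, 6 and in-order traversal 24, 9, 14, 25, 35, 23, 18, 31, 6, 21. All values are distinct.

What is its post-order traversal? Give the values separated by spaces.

The first element of pre-order is the root; it splits in-order into left and right subtrees.
Root 35: left subtree has 4 nodes {24, 9, 14, 25}, right has 5 {23, 18, 31, 6, 21}.
  Root 9: left subtree has 1 node {24}, right has 2 {14, 25}.
    Root 14: left subtree has 0 nodes { }, right has 1 {25}.
  Root 23: left subtree has 0 nodes { }, right has 4 {18, 31, 6, 21}.
    Root 31: left subtree has 1 node {18}, right has 2 {6, 21}.
      Root 21: left subtree has 1 node {6}, right has 0 { }.

24 25 14 9 18 6 21 31 23 35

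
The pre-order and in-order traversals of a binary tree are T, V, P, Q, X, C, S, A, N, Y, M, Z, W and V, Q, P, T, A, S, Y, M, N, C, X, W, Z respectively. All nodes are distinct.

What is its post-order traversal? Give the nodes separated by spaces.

The first element of pre-order is the root; it splits in-order into left and right subtrees.
Root T: left subtree has 3 nodes {V, Q, P}, right has 9 {A, S, Y, M, N, C, X, W, Z}.
  Root V: left subtree has 0 nodes { }, right has 2 {Q, P}.
    Root P: left subtree has 1 node {Q}, right has 0 { }.
  Root X: left subtree has 6 nodes {A, S, Y, M, N, C}, right has 2 {W, Z}.
    Root C: left subtree has 5 nodes {A, S, Y, M, N}, right has 0 { }.
      Root S: left subtree has 1 node {A}, right has 3 {Y, M, N}.
        Root N: left subtree has 2 nodes {Y, M}, right has 0 { }.
          Root Y: left subtree has 0 nodes { }, right has 1 {M}.
    Root Z: left subtree has 1 node {W}, right has 0 { }.

Q P V A M Y N S C W Z X T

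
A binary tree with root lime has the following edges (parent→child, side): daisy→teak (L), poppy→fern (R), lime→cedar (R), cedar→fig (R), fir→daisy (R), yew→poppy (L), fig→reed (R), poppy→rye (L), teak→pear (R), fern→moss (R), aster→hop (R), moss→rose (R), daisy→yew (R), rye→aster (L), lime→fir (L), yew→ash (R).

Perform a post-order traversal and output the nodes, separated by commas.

pear, teak, hop, aster, rye, rose, moss, fern, poppy, ash, yew, daisy, fir, reed, fig, cedar, lime

Post-order visits the left subtree, then the right subtree, then the node.
At lime: go left to fir.
  At fir: no left child.
  At fir: go right to daisy.
    At daisy: go left to teak.
      At teak: no left child.
      At teak: go right to pear.
        pear is a leaf — visit pear.
      Visit teak.
    At daisy: go right to yew.
      At yew: go left to poppy.
        At poppy: go left to rye.
          At rye: go left to aster.
            At aster: no left child.
            At aster: go right to hop.
              hop is a leaf — visit hop.
            Visit aster.
          At rye: no right child.
          Visit rye.
        At poppy: go right to fern.
          At fern: no left child.
          At fern: go right to moss.
            At moss: no left child.
            At moss: go right to rose.
              rose is a leaf — visit rose.
            Visit moss.
          Visit fern.
        Visit poppy.
      At yew: go right to ash.
        ash is a leaf — visit ash.
      Visit yew.
    Visit daisy.
  Visit fir.
At lime: go right to cedar.
  At cedar: no left child.
  At cedar: go right to fig.
    At fig: no left child.
    At fig: go right to reed.
      reed is a leaf — visit reed.
    Visit fig.
  Visit cedar.
Visit lime.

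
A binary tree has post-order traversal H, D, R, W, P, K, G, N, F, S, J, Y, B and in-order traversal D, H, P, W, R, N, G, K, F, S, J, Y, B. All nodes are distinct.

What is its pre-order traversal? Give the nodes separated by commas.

B, Y, J, S, F, N, P, D, H, W, R, G, K

The last element of post-order is the root; it splits in-order into left and right subtrees.
Root B: left subtree has 12 nodes {D, H, P, W, R, N, G, K, F, S, J, Y}, right has 0 { }.
  Root Y: left subtree has 11 nodes {D, H, P, W, R, N, G, K, F, S, J}, right has 0 { }.
    Root J: left subtree has 10 nodes {D, H, P, W, R, N, G, K, F, S}, right has 0 { }.
      Root S: left subtree has 9 nodes {D, H, P, W, R, N, G, K, F}, right has 0 { }.
        Root F: left subtree has 8 nodes {D, H, P, W, R, N, G, K}, right has 0 { }.
          Root N: left subtree has 5 nodes {D, H, P, W, R}, right has 2 {G, K}.
            Root P: left subtree has 2 nodes {D, H}, right has 2 {W, R}.
              Root D: left subtree has 0 nodes { }, right has 1 {H}.
              Root W: left subtree has 0 nodes { }, right has 1 {R}.
            Root G: left subtree has 0 nodes { }, right has 1 {K}.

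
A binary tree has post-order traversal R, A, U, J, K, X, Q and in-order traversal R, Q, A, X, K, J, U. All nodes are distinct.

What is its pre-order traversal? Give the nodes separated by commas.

The last element of post-order is the root; it splits in-order into left and right subtrees.
Root Q: left subtree has 1 node {R}, right has 5 {A, X, K, J, U}.
  Root X: left subtree has 1 node {A}, right has 3 {K, J, U}.
    Root K: left subtree has 0 nodes { }, right has 2 {J, U}.
      Root J: left subtree has 0 nodes { }, right has 1 {U}.

Q, R, X, A, K, J, U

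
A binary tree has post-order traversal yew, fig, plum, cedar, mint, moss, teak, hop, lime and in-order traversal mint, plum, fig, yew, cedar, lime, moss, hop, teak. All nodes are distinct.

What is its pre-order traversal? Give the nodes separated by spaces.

The last element of post-order is the root; it splits in-order into left and right subtrees.
Root lime: left subtree has 5 nodes {mint, plum, fig, yew, cedar}, right has 3 {moss, hop, teak}.
  Root mint: left subtree has 0 nodes { }, right has 4 {plum, fig, yew, cedar}.
    Root cedar: left subtree has 3 nodes {plum, fig, yew}, right has 0 { }.
      Root plum: left subtree has 0 nodes { }, right has 2 {fig, yew}.
        Root fig: left subtree has 0 nodes { }, right has 1 {yew}.
  Root hop: left subtree has 1 node {moss}, right has 1 {teak}.

lime mint cedar plum fig yew hop moss teak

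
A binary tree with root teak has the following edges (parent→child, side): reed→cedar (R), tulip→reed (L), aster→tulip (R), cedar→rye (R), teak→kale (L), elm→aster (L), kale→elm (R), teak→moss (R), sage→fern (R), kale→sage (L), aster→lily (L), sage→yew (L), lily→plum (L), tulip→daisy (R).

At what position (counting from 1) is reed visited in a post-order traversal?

8

Post-order visits the left subtree, then the right subtree, then the node.
At teak: go left to kale.
  At kale: go left to sage.
    At sage: go left to yew.
      yew is a leaf — visit yew.
    At sage: go right to fern.
      fern is a leaf — visit fern.
    Visit sage.
  At kale: go right to elm.
    At elm: go left to aster.
      At aster: go left to lily.
        At lily: go left to plum.
          plum is a leaf — visit plum.
        At lily: no right child.
        Visit lily.
      At aster: go right to tulip.
        At tulip: go left to reed.
          At reed: no left child.
          At reed: go right to cedar.
            At cedar: no left child.
            At cedar: go right to rye.
              rye is a leaf — visit rye.
            Visit cedar.
          Visit reed.
        At tulip: go right to daisy.
          daisy is a leaf — visit daisy.
        Visit tulip.
      Visit aster.
    At elm: no right child.
    Visit elm.
  Visit kale.
At teak: go right to moss.
  moss is a leaf — visit moss.
Visit teak.
Full post-order sequence: yew, fern, sage, plum, lily, rye, cedar, reed, daisy, tulip, aster, elm, kale, moss, teak.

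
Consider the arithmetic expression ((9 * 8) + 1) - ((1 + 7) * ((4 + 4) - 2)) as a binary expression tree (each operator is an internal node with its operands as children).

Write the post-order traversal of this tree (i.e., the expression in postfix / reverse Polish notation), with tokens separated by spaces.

9 8 * 1 + 1 7 + 4 4 + 2 - * -

Post-order on an expression tree gives postfix notation: for each operator, emit left operand, right operand, then the operator.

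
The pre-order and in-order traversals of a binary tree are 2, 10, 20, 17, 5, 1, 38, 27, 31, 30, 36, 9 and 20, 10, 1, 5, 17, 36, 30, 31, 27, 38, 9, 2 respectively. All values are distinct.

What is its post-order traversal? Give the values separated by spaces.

20 1 5 36 30 31 27 9 38 17 10 2

The first element of pre-order is the root; it splits in-order into left and right subtrees.
Root 2: left subtree has 11 nodes {20, 10, 1, 5, 17, 36, 30, 31, 27, 38, 9}, right has 0 { }.
  Root 10: left subtree has 1 node {20}, right has 9 {1, 5, 17, 36, 30, 31, 27, 38, 9}.
    Root 17: left subtree has 2 nodes {1, 5}, right has 6 {36, 30, 31, 27, 38, 9}.
      Root 5: left subtree has 1 node {1}, right has 0 { }.
      Root 38: left subtree has 4 nodes {36, 30, 31, 27}, right has 1 {9}.
        Root 27: left subtree has 3 nodes {36, 30, 31}, right has 0 { }.
          Root 31: left subtree has 2 nodes {36, 30}, right has 0 { }.
            Root 30: left subtree has 1 node {36}, right has 0 { }.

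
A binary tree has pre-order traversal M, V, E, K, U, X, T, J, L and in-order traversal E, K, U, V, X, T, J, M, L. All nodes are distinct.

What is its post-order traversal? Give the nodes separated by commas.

The first element of pre-order is the root; it splits in-order into left and right subtrees.
Root M: left subtree has 7 nodes {E, K, U, V, X, T, J}, right has 1 {L}.
  Root V: left subtree has 3 nodes {E, K, U}, right has 3 {X, T, J}.
    Root E: left subtree has 0 nodes { }, right has 2 {K, U}.
      Root K: left subtree has 0 nodes { }, right has 1 {U}.
    Root X: left subtree has 0 nodes { }, right has 2 {T, J}.
      Root T: left subtree has 0 nodes { }, right has 1 {J}.

U, K, E, J, T, X, V, L, M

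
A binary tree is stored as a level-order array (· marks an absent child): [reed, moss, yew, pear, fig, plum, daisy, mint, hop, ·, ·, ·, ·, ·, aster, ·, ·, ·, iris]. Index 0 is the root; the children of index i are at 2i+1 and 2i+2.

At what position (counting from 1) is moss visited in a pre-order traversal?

2

Pre-order visits the node, then its left subtree, then its right subtree.
Visit reed.
At reed: go left to moss.
  Visit moss.
  At moss: go left to pear.
    Visit pear.
    At pear: go left to mint.
      mint is a leaf — visit mint.
    At pear: go right to hop.
      Visit hop.
      At hop: no left child.
      At hop: go right to iris.
        iris is a leaf — visit iris.
  At moss: go right to fig.
    fig is a leaf — visit fig.
At reed: go right to yew.
  Visit yew.
  At yew: go left to plum.
    plum is a leaf — visit plum.
  At yew: go right to daisy.
    Visit daisy.
    At daisy: no left child.
    At daisy: go right to aster.
      aster is a leaf — visit aster.
Full pre-order sequence: reed, moss, pear, mint, hop, iris, fig, yew, plum, daisy, aster.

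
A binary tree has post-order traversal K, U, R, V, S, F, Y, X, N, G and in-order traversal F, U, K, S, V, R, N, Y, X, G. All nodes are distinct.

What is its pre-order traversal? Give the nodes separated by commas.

The last element of post-order is the root; it splits in-order into left and right subtrees.
Root G: left subtree has 9 nodes {F, U, K, S, V, R, N, Y, X}, right has 0 { }.
  Root N: left subtree has 6 nodes {F, U, K, S, V, R}, right has 2 {Y, X}.
    Root F: left subtree has 0 nodes { }, right has 5 {U, K, S, V, R}.
      Root S: left subtree has 2 nodes {U, K}, right has 2 {V, R}.
        Root U: left subtree has 0 nodes { }, right has 1 {K}.
        Root V: left subtree has 0 nodes { }, right has 1 {R}.
    Root X: left subtree has 1 node {Y}, right has 0 { }.

G, N, F, S, U, K, V, R, X, Y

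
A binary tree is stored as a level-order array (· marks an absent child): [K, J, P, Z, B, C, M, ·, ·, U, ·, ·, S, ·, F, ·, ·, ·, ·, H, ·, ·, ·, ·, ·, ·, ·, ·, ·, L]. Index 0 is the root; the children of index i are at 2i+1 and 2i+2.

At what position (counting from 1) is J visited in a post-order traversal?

5

Post-order visits the left subtree, then the right subtree, then the node.
At K: go left to J.
  At J: go left to Z.
    Z is a leaf — visit Z.
  At J: go right to B.
    At B: go left to U.
      At U: go left to H.
        H is a leaf — visit H.
      At U: no right child.
      Visit U.
    At B: no right child.
    Visit B.
  Visit J.
At K: go right to P.
  At P: go left to C.
    At C: no left child.
    At C: go right to S.
      S is a leaf — visit S.
    Visit C.
  At P: go right to M.
    At M: no left child.
    At M: go right to F.
      At F: go left to L.
        L is a leaf — visit L.
      At F: no right child.
      Visit F.
    Visit M.
  Visit P.
Visit K.
Full post-order sequence: Z, H, U, B, J, S, C, L, F, M, P, K.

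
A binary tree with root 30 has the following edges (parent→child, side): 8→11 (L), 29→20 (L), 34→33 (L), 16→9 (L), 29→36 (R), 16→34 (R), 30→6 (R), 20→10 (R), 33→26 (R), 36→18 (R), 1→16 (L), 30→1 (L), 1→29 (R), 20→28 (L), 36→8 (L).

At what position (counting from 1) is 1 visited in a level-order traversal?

2

Level-order visits nodes level by level from the root, left to right within each level.
Level 0: 30
Level 1: 1, 6
Level 2: 16, 29
Level 3: 9, 34, 20, 36
Level 4: 33, 28, 10, 8, 18
Level 5: 26, 11
Full level-order sequence: 30, 1, 6, 16, 29, 9, 34, 20, 36, 33, 28, 10, 8, 18, 26, 11.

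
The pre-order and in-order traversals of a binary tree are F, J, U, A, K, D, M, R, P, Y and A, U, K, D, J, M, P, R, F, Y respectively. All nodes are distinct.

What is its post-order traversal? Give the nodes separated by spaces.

The first element of pre-order is the root; it splits in-order into left and right subtrees.
Root F: left subtree has 8 nodes {A, U, K, D, J, M, P, R}, right has 1 {Y}.
  Root J: left subtree has 4 nodes {A, U, K, D}, right has 3 {M, P, R}.
    Root U: left subtree has 1 node {A}, right has 2 {K, D}.
      Root K: left subtree has 0 nodes { }, right has 1 {D}.
    Root M: left subtree has 0 nodes { }, right has 2 {P, R}.
      Root R: left subtree has 1 node {P}, right has 0 { }.

A D K U P R M J Y F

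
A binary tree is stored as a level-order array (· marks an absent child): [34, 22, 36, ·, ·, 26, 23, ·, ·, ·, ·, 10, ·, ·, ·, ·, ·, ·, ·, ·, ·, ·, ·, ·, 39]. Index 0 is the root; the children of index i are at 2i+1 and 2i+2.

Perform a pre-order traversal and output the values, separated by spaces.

34 22 36 26 10 39 23

Pre-order visits the node, then its left subtree, then its right subtree.
Visit 34.
At 34: go left to 22.
  22 is a leaf — visit 22.
At 34: go right to 36.
  Visit 36.
  At 36: go left to 26.
    Visit 26.
    At 26: go left to 10.
      Visit 10.
      At 10: no left child.
      At 10: go right to 39.
        39 is a leaf — visit 39.
    At 26: no right child.
  At 36: go right to 23.
    23 is a leaf — visit 23.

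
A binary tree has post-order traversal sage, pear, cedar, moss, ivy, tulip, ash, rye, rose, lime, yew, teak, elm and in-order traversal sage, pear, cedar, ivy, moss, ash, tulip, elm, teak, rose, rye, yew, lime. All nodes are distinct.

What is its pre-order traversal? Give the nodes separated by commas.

The last element of post-order is the root; it splits in-order into left and right subtrees.
Root elm: left subtree has 7 nodes {sage, pear, cedar, ivy, moss, ash, tulip}, right has 5 {teak, rose, rye, yew, lime}.
  Root ash: left subtree has 5 nodes {sage, pear, cedar, ivy, moss}, right has 1 {tulip}.
    Root ivy: left subtree has 3 nodes {sage, pear, cedar}, right has 1 {moss}.
      Root cedar: left subtree has 2 nodes {sage, pear}, right has 0 { }.
        Root pear: left subtree has 1 node {sage}, right has 0 { }.
  Root teak: left subtree has 0 nodes { }, right has 4 {rose, rye, yew, lime}.
    Root yew: left subtree has 2 nodes {rose, rye}, right has 1 {lime}.
      Root rose: left subtree has 0 nodes { }, right has 1 {rye}.

elm, ash, ivy, cedar, pear, sage, moss, tulip, teak, yew, rose, rye, lime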